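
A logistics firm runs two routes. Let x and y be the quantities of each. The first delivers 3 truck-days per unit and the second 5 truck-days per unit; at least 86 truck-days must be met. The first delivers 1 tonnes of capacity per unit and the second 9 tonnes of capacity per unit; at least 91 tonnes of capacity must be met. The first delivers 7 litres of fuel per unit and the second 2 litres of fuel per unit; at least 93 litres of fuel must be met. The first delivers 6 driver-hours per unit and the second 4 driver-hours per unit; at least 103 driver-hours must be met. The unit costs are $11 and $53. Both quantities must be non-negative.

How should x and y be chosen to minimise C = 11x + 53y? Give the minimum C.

Vertices and C = 11x + 53y:
  (0, 93/2) → C = 4929/2
  (91, 0) → C = 1001
  (29/2, 17/2) → C = 610
  (293/29, 323/29) → C = 20342/29
The feasible region is unbounded (it extends along (0, 1), (1, 0)), but C strictly increases along every unbounded feasible direction, so there is no improving ray and the minimum is attained at a vertex.

x = 29/2, y = 17/2, minimum C = 610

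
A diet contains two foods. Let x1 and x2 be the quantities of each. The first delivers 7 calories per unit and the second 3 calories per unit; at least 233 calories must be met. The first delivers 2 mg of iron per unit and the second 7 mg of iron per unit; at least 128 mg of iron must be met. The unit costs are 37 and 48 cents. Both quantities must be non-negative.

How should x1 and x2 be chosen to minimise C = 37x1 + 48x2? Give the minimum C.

x1 = 29, x2 = 10, minimum C = 1553

Corner points and C = 37x1 + 48x2:
  (0, 233/3) → C = 3728
  (64, 0) → C = 2368
  (29, 10) → C = 1553
The feasible region is unbounded (it extends along (0, 1), (1, 0)), but C strictly increases along every unbounded feasible direction, so there is no improving ray and the minimum is attained at a vertex.

At the optimal vertex, 7x1 + 3x2 = 233 and 2x1 + 7x2 = 128.
Solving simultaneously gives x1 = 29, x2 = 10.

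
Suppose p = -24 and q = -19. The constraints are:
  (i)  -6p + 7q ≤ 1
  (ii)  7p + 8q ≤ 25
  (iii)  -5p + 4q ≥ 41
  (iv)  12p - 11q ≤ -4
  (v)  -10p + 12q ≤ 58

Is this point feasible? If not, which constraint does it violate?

Constraint (i): -6p + 7q = 11, which is not ≤ 1. All other constraints are satisfied.

not feasible — violates (i)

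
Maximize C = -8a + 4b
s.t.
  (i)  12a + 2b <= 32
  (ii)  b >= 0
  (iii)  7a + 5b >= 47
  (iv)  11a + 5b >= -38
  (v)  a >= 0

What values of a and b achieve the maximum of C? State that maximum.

a = 0, b = 16, maximum C = 64

Corner points and C = -8a + 4b:
  (33/23, 170/23) → C = 416/23
  (0, 16) → C = 64
  (0, 47/5) → C = 188/5

The binding constraints are 12a + 2b = 32 and a = 0.
Solving simultaneously gives a = 0, b = 16.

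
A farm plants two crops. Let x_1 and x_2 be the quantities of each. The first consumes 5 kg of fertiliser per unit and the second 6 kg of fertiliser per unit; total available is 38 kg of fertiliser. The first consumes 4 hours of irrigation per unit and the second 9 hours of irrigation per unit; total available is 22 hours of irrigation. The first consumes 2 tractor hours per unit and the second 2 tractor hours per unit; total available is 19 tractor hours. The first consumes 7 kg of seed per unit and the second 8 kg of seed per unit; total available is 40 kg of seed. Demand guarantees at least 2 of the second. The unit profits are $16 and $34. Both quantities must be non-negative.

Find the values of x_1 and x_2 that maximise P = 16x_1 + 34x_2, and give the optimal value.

x_1 = 1, x_2 = 2, maximum P = 84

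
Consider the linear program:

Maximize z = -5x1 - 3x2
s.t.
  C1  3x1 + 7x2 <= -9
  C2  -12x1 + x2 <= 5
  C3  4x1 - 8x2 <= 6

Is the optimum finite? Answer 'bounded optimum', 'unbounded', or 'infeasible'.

infeasible

The boundaries 3x1 + 7x2 = -9 and -12x1 + x2 = 5 meet at (-44/87, -31/29), but that point violates 4x1 - 8x2 ≤ 6. Every candidate vertex is excluded by some other constraint, so the feasible region is empty.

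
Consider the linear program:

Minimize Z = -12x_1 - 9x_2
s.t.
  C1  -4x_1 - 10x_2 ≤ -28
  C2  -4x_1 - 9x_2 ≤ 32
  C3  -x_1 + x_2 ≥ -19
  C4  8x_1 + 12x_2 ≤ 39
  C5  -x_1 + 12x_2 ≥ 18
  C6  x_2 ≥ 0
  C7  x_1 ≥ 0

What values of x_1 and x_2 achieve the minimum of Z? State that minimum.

x_1 = 27/16, x_2 = 17/8, minimum Z = -315/8

Feasible corners and Z = -12x_1 - 9x_2:
  (27/16, 17/8) → Z = -315/8
  (0, 14/5) → Z = -126/5
  (0, 13/4) → Z = -117/4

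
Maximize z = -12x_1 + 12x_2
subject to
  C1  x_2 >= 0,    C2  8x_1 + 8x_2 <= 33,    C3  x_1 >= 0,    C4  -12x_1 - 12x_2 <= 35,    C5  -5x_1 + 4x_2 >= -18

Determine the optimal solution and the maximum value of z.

x_1 = 0, x_2 = 33/8, maximum z = 99/2

Feasible corners and z = -12x_1 + 12x_2:
  (0, 0) → z = 0
  (18/5, 0) → z = -216/5
  (0, 33/8) → z = 99/2
  (23/6, 7/24) → z = -85/2

At the optimal vertex, 8x_1 + 8x_2 = 33 and x_1 = 0.
Solving simultaneously gives x_1 = 0, x_2 = 33/8.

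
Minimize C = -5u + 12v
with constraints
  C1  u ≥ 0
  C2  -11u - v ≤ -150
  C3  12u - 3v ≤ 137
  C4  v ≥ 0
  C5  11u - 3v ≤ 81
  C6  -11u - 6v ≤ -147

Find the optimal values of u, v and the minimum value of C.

Feasible corners and C = -5u + 12v:
  (0, 150) → C = 1800
  (531/44, 69/4) → C = 6453/44
  (56, 535/3) → C = 1860
The feasible region is unbounded (it extends along (0, 1), (1, 4)), but C strictly increases along every unbounded feasible direction, so there is no improving ray and the minimum is attained at a vertex.

At the optimal vertex, -11u - v = -150 and 11u - 3v = 81.
Solving simultaneously gives u = 531/44, v = 69/4.

u = 531/44, v = 69/4, minimum C = 6453/44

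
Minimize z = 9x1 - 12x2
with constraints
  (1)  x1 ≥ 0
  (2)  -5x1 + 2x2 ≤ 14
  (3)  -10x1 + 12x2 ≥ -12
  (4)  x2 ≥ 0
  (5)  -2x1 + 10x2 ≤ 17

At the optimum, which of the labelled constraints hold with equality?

(1) and (5)

Vertices and z = 9x1 - 12x2:
  (0, 0) → z = 0
  (0, 17/10) → z = -102/5
  (6/5, 0) → z = 54/5
  (81/19, 97/38) → z = 147/19

The minimum is at (0, 17/10). Substituting into each constraint, equality holds for (1) and (5); the remaining constraints have slack.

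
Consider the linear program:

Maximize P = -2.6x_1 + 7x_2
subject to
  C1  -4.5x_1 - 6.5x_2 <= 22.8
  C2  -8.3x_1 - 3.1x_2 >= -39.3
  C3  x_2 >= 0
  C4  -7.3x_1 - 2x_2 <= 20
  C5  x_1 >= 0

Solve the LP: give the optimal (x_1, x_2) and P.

Corner points and P = -2.6x_1 + 7x_2:
  (393/83, 0) → P = -5109/415
  (0, 393/31) → P = 2751/31
  (0, 0) → P = 0

At the optimal vertex, -8.3x_1 - 3.1x_2 = -39.3 and x_1 = 0.
Solving simultaneously gives x_1 = 0, x_2 = 393/31.

x_1 = 0, x_2 = 393/31, maximum P = 2751/31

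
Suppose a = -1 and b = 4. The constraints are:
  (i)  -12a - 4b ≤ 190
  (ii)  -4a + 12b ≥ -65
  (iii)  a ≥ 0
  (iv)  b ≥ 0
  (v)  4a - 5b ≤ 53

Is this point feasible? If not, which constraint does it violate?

Constraint (iii): a = -1, which is not ≥ 0. All other constraints are satisfied.

not feasible — violates (iii)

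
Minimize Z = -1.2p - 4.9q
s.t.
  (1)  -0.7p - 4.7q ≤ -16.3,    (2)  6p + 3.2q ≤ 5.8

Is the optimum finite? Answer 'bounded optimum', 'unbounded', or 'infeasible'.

unbounded

From the feasible point (-1245/1298, 4687/1298), moving in the direction (-3.2, 6) keeps every constraint satisfied while Z decreases without bound.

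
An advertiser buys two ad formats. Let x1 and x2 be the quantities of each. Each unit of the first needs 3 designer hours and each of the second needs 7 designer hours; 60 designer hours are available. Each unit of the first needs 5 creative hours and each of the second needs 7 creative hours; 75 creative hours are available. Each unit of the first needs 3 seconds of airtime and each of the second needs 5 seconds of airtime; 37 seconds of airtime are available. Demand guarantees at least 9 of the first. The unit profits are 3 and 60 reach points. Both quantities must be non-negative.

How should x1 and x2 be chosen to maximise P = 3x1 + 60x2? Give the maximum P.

Feasible corners and P = 3x1 + 60x2:
  (37/3, 0) → P = 37
  (9, 0) → P = 27
  (9, 2) → P = 147

x1 = 9, x2 = 2, maximum P = 147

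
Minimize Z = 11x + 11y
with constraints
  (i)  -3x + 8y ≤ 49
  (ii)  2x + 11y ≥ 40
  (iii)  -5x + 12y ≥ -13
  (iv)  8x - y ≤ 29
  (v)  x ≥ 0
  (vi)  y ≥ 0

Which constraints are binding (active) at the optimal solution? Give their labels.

(ii) and (v)

Feasible corners and Z = 11x + 11y:
  (281/61, 479/61) → Z = 8360/61
  (0, 49/8) → Z = 539/8
  (359/90, 131/45) → Z = 759/10
  (0, 40/11) → Z = 40

The minimum is at (0, 40/11). Substituting into each constraint, equality holds for (ii) and (v); the remaining constraints have slack.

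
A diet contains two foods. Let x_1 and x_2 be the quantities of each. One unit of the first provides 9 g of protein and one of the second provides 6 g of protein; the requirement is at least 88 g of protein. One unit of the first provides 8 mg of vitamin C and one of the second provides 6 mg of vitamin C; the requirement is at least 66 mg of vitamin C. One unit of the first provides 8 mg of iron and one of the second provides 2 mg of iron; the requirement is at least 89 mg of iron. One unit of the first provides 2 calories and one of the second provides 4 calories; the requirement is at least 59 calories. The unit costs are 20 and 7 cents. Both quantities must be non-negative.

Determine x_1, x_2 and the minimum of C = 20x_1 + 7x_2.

Feasible corners and C = 20x_1 + 7x_2:
  (0, 89/2) → C = 623/2
  (59/2, 0) → C = 590
  (17/2, 21/2) → C = 487/2
The feasible region is unbounded (it extends along (0, 1), (1, 0)), but C strictly increases along every unbounded feasible direction, so there is no improving ray and the minimum is attained at a vertex.

x_1 = 17/2, x_2 = 21/2, minimum C = 487/2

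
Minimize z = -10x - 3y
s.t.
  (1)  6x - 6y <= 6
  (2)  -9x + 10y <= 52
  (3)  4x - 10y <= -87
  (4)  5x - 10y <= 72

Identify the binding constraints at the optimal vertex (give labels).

(1) and (2)

Corner points and z = -10x - 3y:
  (62, 61) → z = -803
  (97/6, 91/6) → z = -1243/6
  (7, 23/2) → z = -209/2

The minimum is at (62, 61). Substituting into each constraint, equality holds for (1) and (2); the remaining constraints have slack.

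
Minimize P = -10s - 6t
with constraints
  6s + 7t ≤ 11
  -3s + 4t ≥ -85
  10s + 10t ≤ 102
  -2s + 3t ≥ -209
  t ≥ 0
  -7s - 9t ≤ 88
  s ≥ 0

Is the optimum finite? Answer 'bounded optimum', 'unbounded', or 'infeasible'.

Extreme points and P = -10s - 6t:
  (11/6, 0) → P = -55/3
  (0, 11/7) → P = -66/7
  (0, 0) → P = 0
The feasible region has finitely many vertices and no improving ray; the minimum is -55/3 at (11/6, 0).

bounded optimum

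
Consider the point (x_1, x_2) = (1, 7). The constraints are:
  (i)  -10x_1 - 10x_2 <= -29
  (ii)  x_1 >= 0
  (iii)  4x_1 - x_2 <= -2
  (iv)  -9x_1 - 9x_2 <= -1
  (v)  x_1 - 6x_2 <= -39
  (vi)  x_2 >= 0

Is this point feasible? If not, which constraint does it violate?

feasible

(i): -80 ≤ -29 ✓
(ii): 1 ≥ 0 ✓
(iii): -3 ≤ -2 ✓
(iv): -72 ≤ -1 ✓
(v): -41 ≤ -39 ✓
(vi): 7 ≥ 0 ✓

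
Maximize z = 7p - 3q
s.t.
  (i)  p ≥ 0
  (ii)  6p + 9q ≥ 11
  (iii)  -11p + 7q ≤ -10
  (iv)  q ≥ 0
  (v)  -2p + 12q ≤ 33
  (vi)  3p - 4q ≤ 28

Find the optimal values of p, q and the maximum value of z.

p = 117/7, q = 155/28, maximum z = 2811/28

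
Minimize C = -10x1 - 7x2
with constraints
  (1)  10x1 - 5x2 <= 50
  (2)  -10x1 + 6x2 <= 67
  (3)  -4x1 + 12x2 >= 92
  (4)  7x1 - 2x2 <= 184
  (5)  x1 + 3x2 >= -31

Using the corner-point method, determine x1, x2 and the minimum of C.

Feasible corners and C = -10x1 - 7x2:
  (53/5, 56/5) → C = -922/5
  (164/3, 298/3) → C = -1242
  (-21/8, 163/24) → C = -511/24
  (619/11, 2309/22) → C = -28543/22

The binding constraints are -10x1 + 6x2 = 67 and 7x1 - 2x2 = 184.
Solving simultaneously gives x1 = 619/11, x2 = 2309/22.

x1 = 619/11, x2 = 2309/22, minimum C = -28543/22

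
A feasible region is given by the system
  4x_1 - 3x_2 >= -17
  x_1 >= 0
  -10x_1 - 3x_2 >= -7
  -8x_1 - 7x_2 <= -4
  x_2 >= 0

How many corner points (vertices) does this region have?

4

Intersecting each pair of boundary lines and keeping only the points that satisfy every inequality leaves:
  (0, 7/3)
  (0, 4/7)
  (7/10, 0)
  (1/2, 0)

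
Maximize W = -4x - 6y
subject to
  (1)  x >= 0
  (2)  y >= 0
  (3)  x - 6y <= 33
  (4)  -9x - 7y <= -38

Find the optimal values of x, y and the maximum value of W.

x = 38/9, y = 0, maximum W = -152/9

Feasible corners and W = -4x - 6y:
  (0, 38/7) → W = -228/7
  (33, 0) → W = -132
  (38/9, 0) → W = -152/9
The feasible region is unbounded (it extends along (0, 1), (6, 1)), but W strictly decreases along every unbounded feasible direction, so there is no improving ray and the maximum is attained at a vertex.

The optimum lies where y = 0 and -9x - 7y = -38.
Solving simultaneously gives x = 38/9, y = 0.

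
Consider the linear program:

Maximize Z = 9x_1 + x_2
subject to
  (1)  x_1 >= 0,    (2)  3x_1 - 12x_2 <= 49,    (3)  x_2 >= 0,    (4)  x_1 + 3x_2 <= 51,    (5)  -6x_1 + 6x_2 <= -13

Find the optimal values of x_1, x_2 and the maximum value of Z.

Corner points and Z = 9x_1 + x_2:
  (49/3, 0) → Z = 147
  (253/7, 104/21) → Z = 6935/21
  (13/6, 0) → Z = 39/2
  (115/8, 293/24) → Z = 1699/12

x_1 = 253/7, x_2 = 104/21, maximum Z = 6935/21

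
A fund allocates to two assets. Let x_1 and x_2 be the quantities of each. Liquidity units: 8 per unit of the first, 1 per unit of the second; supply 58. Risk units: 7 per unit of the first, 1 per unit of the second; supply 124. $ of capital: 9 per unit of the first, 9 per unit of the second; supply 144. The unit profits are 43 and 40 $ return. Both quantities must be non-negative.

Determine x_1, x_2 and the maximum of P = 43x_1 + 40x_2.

Extreme points and P = 43x_1 + 40x_2:
  (0, 0) → P = 0
  (0, 16) → P = 640
  (29/4, 0) → P = 1247/4
  (6, 10) → P = 658

The binding constraints are 8x_1 + x_2 = 58 and 9x_1 + 9x_2 = 144.
Solving simultaneously gives x_1 = 6, x_2 = 10.

x_1 = 6, x_2 = 10, maximum P = 658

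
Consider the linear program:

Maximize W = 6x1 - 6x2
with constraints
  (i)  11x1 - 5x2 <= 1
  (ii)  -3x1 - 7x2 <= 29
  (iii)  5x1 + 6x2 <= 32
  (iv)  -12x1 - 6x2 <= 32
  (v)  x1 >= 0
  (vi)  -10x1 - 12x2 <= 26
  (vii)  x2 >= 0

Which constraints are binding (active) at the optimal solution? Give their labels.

(i) and (vii)

Vertices and W = 6x1 - 6x2:
  (166/91, 347/91) → W = -1086/91
  (1/11, 0) → W = 6/11
  (0, 16/3) → W = -32
  (0, 0) → W = 0

The maximum is at (1/11, 0). Substituting into each constraint, equality holds for (i) and (vii); the remaining constraints have slack.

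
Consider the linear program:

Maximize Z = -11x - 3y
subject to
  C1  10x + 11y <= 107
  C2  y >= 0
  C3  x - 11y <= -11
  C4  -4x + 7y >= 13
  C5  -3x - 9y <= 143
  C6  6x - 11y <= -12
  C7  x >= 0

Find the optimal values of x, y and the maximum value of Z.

Extreme points and Z = -11x - 3y:
  (101/19, 93/19) → Z = -1390/19
  (0, 107/11) → Z = -321/11
  (0, 13/7) → Z = -39/7

x = 0, y = 13/7, maximum Z = -39/7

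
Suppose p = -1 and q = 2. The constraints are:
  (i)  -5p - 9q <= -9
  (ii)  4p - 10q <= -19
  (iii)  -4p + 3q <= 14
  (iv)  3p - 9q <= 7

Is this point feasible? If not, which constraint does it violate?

(i): -13 ≤ -9 ✓
(ii): -24 ≤ -19 ✓
(iii): 10 ≤ 14 ✓
(iv): -21 ≤ 7 ✓

feasible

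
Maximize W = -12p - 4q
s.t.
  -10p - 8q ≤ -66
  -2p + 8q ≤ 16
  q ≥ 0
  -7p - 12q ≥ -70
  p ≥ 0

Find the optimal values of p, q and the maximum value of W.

p = 25/6, q = 73/24, maximum W = -373/6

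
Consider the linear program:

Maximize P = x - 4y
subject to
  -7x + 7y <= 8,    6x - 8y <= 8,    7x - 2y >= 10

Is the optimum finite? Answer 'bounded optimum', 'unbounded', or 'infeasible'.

bounded optimum

Vertices and P = x - 4y:
  (86/35, 18/5) → P = -418/35
  (16/11, 1/11) → P = 12/11
The feasible region has finitely many vertices and no improving ray; the maximum is 12/11 at (16/11, 1/11).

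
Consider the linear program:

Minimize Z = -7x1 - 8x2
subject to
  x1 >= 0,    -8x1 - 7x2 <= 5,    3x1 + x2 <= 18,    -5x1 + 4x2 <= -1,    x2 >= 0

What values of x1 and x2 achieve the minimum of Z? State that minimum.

x1 = 73/17, x2 = 87/17, minimum Z = -71

Feasible corners and Z = -7x1 - 8x2:
  (73/17, 87/17) → Z = -71
  (6, 0) → Z = -42
  (1/5, 0) → Z = -7/5

The binding constraints are 3x1 + x2 = 18 and -5x1 + 4x2 = -1.
Solving simultaneously gives x1 = 73/17, x2 = 87/17.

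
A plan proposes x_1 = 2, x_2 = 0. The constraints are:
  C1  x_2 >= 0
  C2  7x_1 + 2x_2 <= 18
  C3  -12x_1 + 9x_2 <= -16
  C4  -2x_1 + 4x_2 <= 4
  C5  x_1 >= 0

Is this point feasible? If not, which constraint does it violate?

feasible

C1: 0 ≥ 0 ✓
C2: 14 ≤ 18 ✓
C3: -24 ≤ -16 ✓
C4: -4 ≤ 4 ✓
C5: 2 ≥ 0 ✓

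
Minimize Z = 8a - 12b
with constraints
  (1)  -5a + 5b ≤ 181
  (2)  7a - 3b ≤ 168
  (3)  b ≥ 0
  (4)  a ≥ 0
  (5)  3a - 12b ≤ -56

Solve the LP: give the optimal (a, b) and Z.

a = 1383/20, b = 2107/20, minimum Z = -711

Vertices and Z = 8a - 12b:
  (1383/20, 2107/20) → Z = -711
  (0, 181/5) → Z = -2172/5
  (728/25, 896/75) → Z = 448/5
  (0, 14/3) → Z = -56

The binding constraints are -5a + 5b = 181 and 7a - 3b = 168.
Solving simultaneously gives a = 1383/20, b = 2107/20.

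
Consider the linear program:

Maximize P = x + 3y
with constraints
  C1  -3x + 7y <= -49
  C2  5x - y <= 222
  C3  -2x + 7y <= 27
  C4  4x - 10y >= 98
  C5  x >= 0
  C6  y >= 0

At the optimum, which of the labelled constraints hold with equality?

C2 and C4

Feasible corners and P = x + 3y:
  (1061/23, 199/23) → P = 1658/23
  (222/5, 0) → P = 222/5
  (49/2, 0) → P = 49/2

The maximum is at (1061/23, 199/23). Substituting into each constraint, equality holds for C2 and C4; the remaining constraints have slack.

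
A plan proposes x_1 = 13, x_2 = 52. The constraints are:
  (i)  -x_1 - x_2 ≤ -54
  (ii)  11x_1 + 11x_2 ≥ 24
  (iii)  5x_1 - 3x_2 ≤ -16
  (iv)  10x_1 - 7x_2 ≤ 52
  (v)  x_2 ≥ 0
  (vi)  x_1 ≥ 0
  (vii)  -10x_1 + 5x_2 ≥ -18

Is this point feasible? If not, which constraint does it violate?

(i): -65 ≤ -54 ✓
(ii): 715 ≥ 24 ✓
(iii): -91 ≤ -16 ✓
(iv): -234 ≤ 52 ✓
(v): 52 ≥ 0 ✓
(vi): 13 ≥ 0 ✓
(vii): 130 ≥ -18 ✓

feasible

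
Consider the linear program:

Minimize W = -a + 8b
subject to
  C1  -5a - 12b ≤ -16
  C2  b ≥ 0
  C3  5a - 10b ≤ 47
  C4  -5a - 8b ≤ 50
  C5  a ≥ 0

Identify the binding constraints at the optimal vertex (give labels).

C2 and C3

Corner points and W = -a + 8b:
  (16/5, 0) → W = -16/5
  (0, 4/3) → W = 32/3
  (47/5, 0) → W = -47/5
The feasible region is unbounded (it extends along (0, 1), (2, 1)), but W strictly increases along every unbounded feasible direction, so there is no improving ray and the minimum is attained at a vertex.

The minimum is at (47/5, 0). Substituting into each constraint, equality holds for C2 and C3; the remaining constraints have slack.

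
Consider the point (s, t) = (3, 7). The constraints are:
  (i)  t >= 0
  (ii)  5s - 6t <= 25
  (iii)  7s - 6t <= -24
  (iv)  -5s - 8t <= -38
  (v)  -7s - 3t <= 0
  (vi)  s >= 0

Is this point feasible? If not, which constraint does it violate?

not feasible — violates (iii)

Constraint (iii): 7s - 6t = -21, which is not ≤ -24. All other constraints are satisfied.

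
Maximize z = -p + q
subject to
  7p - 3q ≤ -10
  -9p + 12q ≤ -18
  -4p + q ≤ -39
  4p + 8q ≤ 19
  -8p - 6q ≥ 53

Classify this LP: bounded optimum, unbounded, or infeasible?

The boundaries 7p - 3q = -10 and -8p - 6q = 53 meet at (-73/22, -97/22), but that point violates -4p + q ≤ -39. Every candidate vertex is excluded by some other constraint, so the feasible region is empty.

infeasible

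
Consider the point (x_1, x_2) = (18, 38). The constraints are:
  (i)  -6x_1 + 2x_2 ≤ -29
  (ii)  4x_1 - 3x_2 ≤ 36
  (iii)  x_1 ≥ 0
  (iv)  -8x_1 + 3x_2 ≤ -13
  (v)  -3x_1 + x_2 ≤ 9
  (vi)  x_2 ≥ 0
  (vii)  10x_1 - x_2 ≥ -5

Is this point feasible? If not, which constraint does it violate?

feasible

(i): -32 ≤ -29 ✓
(ii): -42 ≤ 36 ✓
(iii): 18 ≥ 0 ✓
(iv): -30 ≤ -13 ✓
(v): -16 ≤ 9 ✓
(vi): 38 ≥ 0 ✓
(vii): 142 ≥ -5 ✓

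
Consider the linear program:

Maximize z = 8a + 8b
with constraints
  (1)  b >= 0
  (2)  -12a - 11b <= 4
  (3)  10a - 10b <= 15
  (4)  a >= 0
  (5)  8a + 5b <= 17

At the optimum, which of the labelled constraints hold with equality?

Vertices and z = 8a + 8b:
  (3/2, 0) → z = 12
  (0, 0) → z = 0
  (49/26, 5/13) → z = 236/13
  (0, 17/5) → z = 136/5

The maximum is at (0, 17/5). Substituting into each constraint, equality holds for (4) and (5); the remaining constraints have slack.

(4) and (5)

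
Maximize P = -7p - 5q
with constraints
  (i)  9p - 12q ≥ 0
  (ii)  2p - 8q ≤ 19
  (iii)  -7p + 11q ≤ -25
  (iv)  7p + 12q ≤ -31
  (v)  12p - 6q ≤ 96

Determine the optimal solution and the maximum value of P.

p = -9/34, q = -83/34, maximum P = 239/17

Extreme points and P = -7p - 5q:
  (-9/34, -83/34) → P = 239/17
  (-1/4, -39/16) → P = 223/16
  (-41/161, -56/23) → P = 321/23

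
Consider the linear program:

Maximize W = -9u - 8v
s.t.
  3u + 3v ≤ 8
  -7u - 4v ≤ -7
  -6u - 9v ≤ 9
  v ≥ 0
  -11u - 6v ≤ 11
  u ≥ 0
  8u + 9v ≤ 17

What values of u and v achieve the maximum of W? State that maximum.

Extreme points and W = -9u - 8v:
  (1, 0) → W = -9
  (0, 7/4) → W = -14
  (17/8, 0) → W = -153/8
  (0, 17/9) → W = -136/9

u = 1, v = 0, maximum W = -9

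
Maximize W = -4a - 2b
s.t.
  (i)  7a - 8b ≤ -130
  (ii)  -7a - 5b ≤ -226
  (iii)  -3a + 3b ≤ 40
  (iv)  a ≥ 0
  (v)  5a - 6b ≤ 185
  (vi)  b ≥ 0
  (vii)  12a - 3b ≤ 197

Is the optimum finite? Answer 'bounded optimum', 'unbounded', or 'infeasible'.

Feasible corners and W = -4a - 2b:
  (70/3, 110/3) → W = -500/3
  (1966/75, 2939/75) → W = -13742/75
  (79/3, 119/3) → W = -554/3
The feasible region has finitely many vertices and no improving ray; the maximum is -500/3 at (70/3, 110/3).

bounded optimum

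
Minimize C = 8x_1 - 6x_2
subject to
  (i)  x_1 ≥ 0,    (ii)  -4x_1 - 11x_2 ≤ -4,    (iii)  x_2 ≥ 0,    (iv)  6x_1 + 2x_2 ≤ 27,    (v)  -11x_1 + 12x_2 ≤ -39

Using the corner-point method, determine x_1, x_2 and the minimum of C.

Feasible corners and C = 8x_1 - 6x_2:
  (9/2, 0) → C = 36
  (39/11, 0) → C = 312/11
  (201/47, 63/94) → C = 1419/47

x_1 = 39/11, x_2 = 0, minimum C = 312/11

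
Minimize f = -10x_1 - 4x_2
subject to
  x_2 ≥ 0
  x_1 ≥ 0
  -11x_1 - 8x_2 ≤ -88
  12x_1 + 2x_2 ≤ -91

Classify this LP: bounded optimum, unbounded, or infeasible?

infeasible

The boundaries x_2 = 0 and -11x_1 - 8x_2 = -88 meet at (8, 0), but that point violates 12x_1 + 2x_2 ≤ -91. Every candidate vertex is excluded by some other constraint, so the feasible region is empty.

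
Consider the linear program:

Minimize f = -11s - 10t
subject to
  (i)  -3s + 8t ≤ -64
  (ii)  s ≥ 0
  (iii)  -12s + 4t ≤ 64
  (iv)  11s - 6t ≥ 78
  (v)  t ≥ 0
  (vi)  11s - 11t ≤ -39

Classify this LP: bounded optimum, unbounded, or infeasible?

The boundaries -3s + 8t = -64 and t = 0 meet at (64/3, 0), but that point violates 11s - 11t ≤ -39. Every candidate vertex is excluded by some other constraint, so the feasible region is empty.

infeasible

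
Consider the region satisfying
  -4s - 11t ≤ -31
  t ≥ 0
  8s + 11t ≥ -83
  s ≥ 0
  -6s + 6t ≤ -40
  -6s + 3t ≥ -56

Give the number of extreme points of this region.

4

Intersecting each pair of boundary lines and keeping only the points that satisfy every inequality leaves:
  (31/4, 0)
  (313/45, 13/45)
  (28/3, 0)
  (12, 16/3)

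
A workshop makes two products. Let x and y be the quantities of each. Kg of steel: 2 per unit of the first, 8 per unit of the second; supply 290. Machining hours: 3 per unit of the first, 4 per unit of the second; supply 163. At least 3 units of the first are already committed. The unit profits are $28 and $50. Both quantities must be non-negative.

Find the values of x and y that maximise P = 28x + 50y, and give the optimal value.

x = 9, y = 34, maximum P = 1952

Vertices and P = 28x + 50y:
  (163/3, 0) → P = 4564/3
  (3, 0) → P = 84
  (9, 34) → P = 1952
  (3, 71/2) → P = 1859

The optimum lies where 2x + 8y = 290 and 3x + 4y = 163.
Solving simultaneously gives x = 9, y = 34.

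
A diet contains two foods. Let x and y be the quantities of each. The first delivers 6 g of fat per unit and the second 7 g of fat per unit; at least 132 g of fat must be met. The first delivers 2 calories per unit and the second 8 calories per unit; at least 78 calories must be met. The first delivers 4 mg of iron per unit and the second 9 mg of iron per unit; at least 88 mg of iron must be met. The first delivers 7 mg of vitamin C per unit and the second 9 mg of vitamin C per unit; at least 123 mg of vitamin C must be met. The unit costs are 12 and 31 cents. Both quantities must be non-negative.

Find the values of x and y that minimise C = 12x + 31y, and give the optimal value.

Feasible corners and C = 12x + 31y:
  (0, 132/7) → C = 4092/7
  (39, 0) → C = 468
  (15, 6) → C = 366
The feasible region is unbounded (it extends along (0, 1), (1, 0)), but C strictly increases along every unbounded feasible direction, so there is no improving ray and the minimum is attained at a vertex.

The binding constraints are 6x + 7y = 132 and 2x + 8y = 78.
Solving simultaneously gives x = 15, y = 6.

x = 15, y = 6, minimum C = 366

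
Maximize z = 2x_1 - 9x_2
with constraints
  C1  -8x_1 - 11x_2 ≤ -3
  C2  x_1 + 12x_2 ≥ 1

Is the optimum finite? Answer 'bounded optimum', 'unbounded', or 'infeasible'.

From the feasible point (5/17, 1/17), moving in the direction (12, -1) keeps every constraint satisfied while z increases without bound.

unbounded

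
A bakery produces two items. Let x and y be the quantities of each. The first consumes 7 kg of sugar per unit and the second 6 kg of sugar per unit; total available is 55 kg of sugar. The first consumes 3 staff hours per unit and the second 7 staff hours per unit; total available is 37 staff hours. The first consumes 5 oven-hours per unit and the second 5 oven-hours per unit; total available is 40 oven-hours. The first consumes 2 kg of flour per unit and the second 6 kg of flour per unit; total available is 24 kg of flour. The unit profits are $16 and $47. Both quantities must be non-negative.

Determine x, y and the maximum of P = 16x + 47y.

x = 6, y = 2, maximum P = 190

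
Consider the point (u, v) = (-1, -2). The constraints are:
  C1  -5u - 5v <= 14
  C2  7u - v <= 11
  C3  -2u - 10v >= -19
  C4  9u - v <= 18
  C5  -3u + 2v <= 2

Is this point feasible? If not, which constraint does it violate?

Constraint C1: -5u - 5v = 15, which is not ≤ 14. All other constraints are satisfied.

not feasible — violates C1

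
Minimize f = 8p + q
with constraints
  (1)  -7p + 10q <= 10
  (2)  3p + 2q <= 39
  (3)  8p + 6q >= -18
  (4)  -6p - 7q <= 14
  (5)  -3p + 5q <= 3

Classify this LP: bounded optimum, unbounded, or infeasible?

Corner points and f = 8p + q:
  (301/9, -92/3) → f = 2132/9
  (9, 6) → f = 78
  (-91/51, -8/17) → f = -752/51
The feasible region has finitely many vertices and no improving ray; the minimum is -752/51 at (-91/51, -8/17).

bounded optimum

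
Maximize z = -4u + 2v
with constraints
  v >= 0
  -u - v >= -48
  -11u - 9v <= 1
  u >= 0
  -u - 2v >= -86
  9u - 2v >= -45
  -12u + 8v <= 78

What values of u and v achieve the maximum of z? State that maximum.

u = 0, v = 39/4, maximum z = 39/2

Corner points and z = -4u + 2v:
  (48, 0) → z = -192
  (0, 0) → z = 0
  (153/10, 327/10) → z = 21/5
  (0, 39/4) → z = 39/2

The optimum lies where u = 0 and -12u + 8v = 78.
Solving simultaneously gives u = 0, v = 39/4.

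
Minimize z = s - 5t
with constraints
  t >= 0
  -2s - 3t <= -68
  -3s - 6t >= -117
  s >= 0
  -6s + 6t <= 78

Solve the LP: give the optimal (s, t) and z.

s = 19, t = 10, minimum z = -31

Vertices and z = s - 5t:
  (34, 0) → z = 34
  (39, 0) → z = 39
  (19, 10) → z = -31

The optimum lies where -2s - 3t = -68 and -3s - 6t = -117.
Solving simultaneously gives s = 19, t = 10.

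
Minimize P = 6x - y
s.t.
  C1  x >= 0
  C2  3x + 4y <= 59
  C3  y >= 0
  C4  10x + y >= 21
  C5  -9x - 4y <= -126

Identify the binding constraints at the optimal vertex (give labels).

Extreme points and P = 6x - y:
  (59/3, 0) → P = 118
  (67/6, 51/8) → P = 485/8
  (14, 0) → P = 84

The minimum is at (67/6, 51/8). Substituting into each constraint, equality holds for C2 and C5; the remaining constraints have slack.

C2 and C5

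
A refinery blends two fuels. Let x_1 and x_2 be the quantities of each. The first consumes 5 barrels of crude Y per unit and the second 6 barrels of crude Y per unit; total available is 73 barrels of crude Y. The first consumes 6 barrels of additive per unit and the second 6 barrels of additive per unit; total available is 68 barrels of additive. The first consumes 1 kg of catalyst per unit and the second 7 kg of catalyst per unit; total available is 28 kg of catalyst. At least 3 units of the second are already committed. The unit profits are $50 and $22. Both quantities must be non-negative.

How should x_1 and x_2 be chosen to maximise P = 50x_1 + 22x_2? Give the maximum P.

Feasible corners and P = 50x_1 + 22x_2:
  (0, 4) → P = 88
  (0, 3) → P = 66
  (7, 3) → P = 416

The binding constraints are x_1 + 7x_2 = 28 and x_2 = 3.
Solving simultaneously gives x_1 = 7, x_2 = 3.

x_1 = 7, x_2 = 3, maximum P = 416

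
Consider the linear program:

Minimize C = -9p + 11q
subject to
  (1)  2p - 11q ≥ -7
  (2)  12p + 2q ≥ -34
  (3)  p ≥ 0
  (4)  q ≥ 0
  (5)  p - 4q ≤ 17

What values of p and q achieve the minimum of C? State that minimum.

Feasible corners and C = -9p + 11q:
  (0, 7/11) → C = 7
  (215/3, 41/3) → C = -1484/3
  (0, 0) → C = 0
  (17, 0) → C = -153

p = 215/3, q = 41/3, minimum C = -1484/3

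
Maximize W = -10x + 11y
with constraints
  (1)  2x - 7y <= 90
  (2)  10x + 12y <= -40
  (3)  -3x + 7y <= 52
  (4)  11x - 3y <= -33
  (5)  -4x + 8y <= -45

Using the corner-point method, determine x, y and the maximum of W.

Extreme points and W = -10x + 11y:
  (-501/71, -1056/71) → W = -6606/71
  (-135/4, -45/2) → W = 90
  (-21/4, -33/4) → W = -153/4

The optimum lies where 2x - 7y = 90 and -4x + 8y = -45.
Solving simultaneously gives x = -135/4, y = -45/2.

x = -135/4, y = -45/2, maximum W = 90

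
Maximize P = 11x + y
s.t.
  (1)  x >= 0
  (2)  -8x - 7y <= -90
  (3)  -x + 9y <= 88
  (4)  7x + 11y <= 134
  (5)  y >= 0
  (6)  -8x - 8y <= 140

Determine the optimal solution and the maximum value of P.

Extreme points and P = 11x + y:
  (194/79, 794/79) → P = 2928/79
  (45/4, 0) → P = 495/4
  (119/37, 375/37) → P = 1684/37
  (134/7, 0) → P = 1474/7

At the optimal vertex, 7x + 11y = 134 and y = 0.
Solving simultaneously gives x = 134/7, y = 0.

x = 134/7, y = 0, maximum P = 1474/7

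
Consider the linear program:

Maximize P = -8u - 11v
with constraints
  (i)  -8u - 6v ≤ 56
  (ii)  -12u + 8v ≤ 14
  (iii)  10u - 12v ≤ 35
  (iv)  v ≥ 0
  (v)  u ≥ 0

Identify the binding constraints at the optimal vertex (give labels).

Feasible corners and P = -8u - 11v:
  (0, 7/4) → P = -77/4
  (7/2, 0) → P = -28
  (0, 0) → P = 0
The feasible region is unbounded (it extends along (6, 5), (2, 3)), but P strictly decreases along every unbounded feasible direction, so there is no improving ray and the maximum is attained at a vertex.

The maximum is at (0, 0). Substituting into each constraint, equality holds for (iv) and (v); the remaining constraints have slack.

(iv) and (v)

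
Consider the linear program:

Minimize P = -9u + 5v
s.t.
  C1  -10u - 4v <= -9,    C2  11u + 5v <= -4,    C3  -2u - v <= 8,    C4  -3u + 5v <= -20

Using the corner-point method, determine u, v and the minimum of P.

At the optimal vertex, 11u + 5v = -4 and -2u - v = 8.
Solving simultaneously gives u = 36, v = -80.

u = 36, v = -80, minimum P = -724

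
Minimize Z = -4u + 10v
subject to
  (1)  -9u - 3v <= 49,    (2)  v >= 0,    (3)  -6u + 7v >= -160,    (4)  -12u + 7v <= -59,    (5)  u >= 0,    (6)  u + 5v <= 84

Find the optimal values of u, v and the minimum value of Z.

u = 80/3, v = 0, minimum Z = -320/3

Corner points and Z = -4u + 10v:
  (80/3, 0) → Z = -320/3
  (59/12, 0) → Z = -59/3
  (1388/37, 344/37) → Z = -2112/37
  (883/67, 949/67) → Z = 5958/67

The optimum lies where v = 0 and -6u + 7v = -160.
Solving simultaneously gives u = 80/3, v = 0.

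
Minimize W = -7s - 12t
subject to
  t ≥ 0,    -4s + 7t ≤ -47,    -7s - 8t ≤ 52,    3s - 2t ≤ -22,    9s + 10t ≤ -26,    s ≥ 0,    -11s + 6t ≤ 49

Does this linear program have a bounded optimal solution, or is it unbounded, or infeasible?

infeasible

The boundaries s = 0 and -11s + 6t = 49 meet at (0, 49/6), but that point violates -4s + 7t ≤ -47. Every candidate vertex is excluded by some other constraint, so the feasible region is empty.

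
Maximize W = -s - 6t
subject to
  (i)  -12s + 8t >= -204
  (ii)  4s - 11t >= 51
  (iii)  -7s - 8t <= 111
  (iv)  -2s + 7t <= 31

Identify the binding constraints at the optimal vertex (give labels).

Corner points and W = -s - 6t:
  (459/25, 51/25) → W = -153/5
  (93/19, -345/19) → W = 1977/19
  (-813/109, -801/109) → W = 5619/109

The maximum is at (93/19, -345/19). Substituting into each constraint, equality holds for (i) and (iii); the remaining constraints have slack.

(i) and (iii)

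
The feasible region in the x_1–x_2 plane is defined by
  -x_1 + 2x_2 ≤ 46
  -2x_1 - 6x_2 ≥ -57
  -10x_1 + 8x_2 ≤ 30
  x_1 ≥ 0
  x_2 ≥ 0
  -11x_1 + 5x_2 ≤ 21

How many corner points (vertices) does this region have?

Pairwise boundary intersections that survive every other constraint:
  (69/19, 315/38)
  (57/2, 0)
  (0, 15/4)
  (0, 0)

4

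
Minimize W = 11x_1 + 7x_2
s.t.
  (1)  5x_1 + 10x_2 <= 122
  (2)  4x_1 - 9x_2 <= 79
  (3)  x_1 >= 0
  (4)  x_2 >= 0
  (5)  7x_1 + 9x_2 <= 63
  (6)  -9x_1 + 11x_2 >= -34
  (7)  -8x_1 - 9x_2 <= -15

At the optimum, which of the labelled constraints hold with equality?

(3) and (7)

Vertices and W = 11x_1 + 7x_2:
  (0, 7) → W = 49
  (0, 5/3) → W = 35/3
  (34/9, 0) → W = 374/9
  (15/8, 0) → W = 165/8
  (999/158, 329/158) → W = 6646/79

The minimum is at (0, 5/3). Substituting into each constraint, equality holds for (3) and (7); the remaining constraints have slack.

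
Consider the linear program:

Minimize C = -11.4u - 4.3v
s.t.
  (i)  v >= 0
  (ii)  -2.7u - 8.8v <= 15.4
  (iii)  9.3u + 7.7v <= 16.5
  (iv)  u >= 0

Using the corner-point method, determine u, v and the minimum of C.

Corner points and C = -11.4u - 4.3v:
  (55/31, 0) → C = -627/31
  (0, 0) → C = 0
  (0, 15/7) → C = -129/14

At the optimal vertex, v = 0 and 9.3u + 7.7v = 16.5.
Solving simultaneously gives u = 55/31, v = 0.

u = 55/31, v = 0, minimum C = -627/31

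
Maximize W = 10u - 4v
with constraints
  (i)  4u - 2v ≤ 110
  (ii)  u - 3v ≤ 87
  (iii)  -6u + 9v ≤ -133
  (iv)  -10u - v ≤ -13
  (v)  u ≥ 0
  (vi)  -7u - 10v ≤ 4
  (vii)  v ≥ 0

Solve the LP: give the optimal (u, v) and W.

At the optimal vertex, 4u - 2v = 110 and -6u + 9v = -133.
Solving simultaneously gives u = 181/6, v = 16/3.

u = 181/6, v = 16/3, maximum W = 841/3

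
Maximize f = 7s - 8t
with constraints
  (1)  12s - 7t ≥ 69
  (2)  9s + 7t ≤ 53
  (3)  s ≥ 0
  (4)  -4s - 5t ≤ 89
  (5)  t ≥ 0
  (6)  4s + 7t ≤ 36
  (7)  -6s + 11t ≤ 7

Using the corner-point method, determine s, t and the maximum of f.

s = 53/9, t = 0, maximum f = 371/9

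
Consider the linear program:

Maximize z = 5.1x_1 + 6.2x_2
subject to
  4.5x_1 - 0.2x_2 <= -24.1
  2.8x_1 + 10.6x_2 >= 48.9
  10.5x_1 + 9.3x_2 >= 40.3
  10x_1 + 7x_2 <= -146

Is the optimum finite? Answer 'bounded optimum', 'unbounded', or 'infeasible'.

From the feasible point (-16399/195, 3872/39), moving in the direction (-7, 10) keeps every constraint satisfied while z increases without bound.

unbounded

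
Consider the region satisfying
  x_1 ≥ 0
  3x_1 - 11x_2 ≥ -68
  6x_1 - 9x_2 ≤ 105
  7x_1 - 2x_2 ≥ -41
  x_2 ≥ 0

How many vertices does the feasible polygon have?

4

Of the 10 pairwise boundary intersections, those satisfying every inequality are:
  (0, 68/11)
  (0, 0)
  (589/13, 241/13)
  (35/2, 0)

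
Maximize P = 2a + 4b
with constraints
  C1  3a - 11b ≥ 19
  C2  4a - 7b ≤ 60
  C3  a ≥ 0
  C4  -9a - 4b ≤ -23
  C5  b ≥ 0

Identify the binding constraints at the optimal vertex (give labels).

Extreme points and P = 2a + 4b:
  (527/23, 104/23) → P = 1470/23
  (19/3, 0) → P = 38/3
  (15, 0) → P = 30

The maximum is at (527/23, 104/23). Substituting into each constraint, equality holds for C1 and C2; the remaining constraints have slack.

C1 and C2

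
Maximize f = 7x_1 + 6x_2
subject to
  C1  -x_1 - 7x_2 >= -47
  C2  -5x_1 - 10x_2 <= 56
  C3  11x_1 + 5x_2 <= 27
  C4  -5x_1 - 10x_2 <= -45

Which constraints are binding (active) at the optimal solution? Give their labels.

C1 and C3

Vertices and f = 7x_1 + 6x_2:
  (-23/36, 245/36) → f = 1309/36
  (-31/5, 38/5) → f = 11/5
  (9/17, 72/17) → f = 495/17

The maximum is at (-23/36, 245/36). Substituting into each constraint, equality holds for C1 and C3; the remaining constraints have slack.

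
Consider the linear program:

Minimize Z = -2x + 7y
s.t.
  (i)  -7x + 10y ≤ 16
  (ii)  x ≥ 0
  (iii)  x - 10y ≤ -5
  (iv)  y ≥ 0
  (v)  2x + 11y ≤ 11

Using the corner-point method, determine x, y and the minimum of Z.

Vertices and Z = -2x + 7y:
  (0, 1/2) → Z = 7/2
  (0, 1) → Z = 7
  (55/31, 21/31) → Z = 37/31

At the optimal vertex, x - 10y = -5 and 2x + 11y = 11.
Solving simultaneously gives x = 55/31, y = 21/31.

x = 55/31, y = 21/31, minimum Z = 37/31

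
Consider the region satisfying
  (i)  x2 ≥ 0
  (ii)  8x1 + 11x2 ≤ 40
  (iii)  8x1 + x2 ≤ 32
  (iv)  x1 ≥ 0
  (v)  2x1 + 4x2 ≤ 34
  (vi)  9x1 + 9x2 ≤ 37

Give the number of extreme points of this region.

Intersecting each pair of boundary lines and keeping only the points that satisfy every inequality leaves:
  (4, 0)
  (0, 0)
  (0, 40/11)
  (47/27, 64/27)
  (251/63, 8/63)

5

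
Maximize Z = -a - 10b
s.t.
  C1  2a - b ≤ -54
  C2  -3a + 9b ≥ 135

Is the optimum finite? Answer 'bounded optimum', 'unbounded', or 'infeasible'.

From the feasible point (-117/5, 36/5), moving in the direction (-9, -3) keeps every constraint satisfied while Z increases without bound.

unbounded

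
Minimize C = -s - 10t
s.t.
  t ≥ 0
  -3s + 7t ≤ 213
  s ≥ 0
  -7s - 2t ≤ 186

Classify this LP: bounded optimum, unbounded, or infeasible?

unbounded

From the feasible point (0, 0), moving in the direction (7, 3) keeps every constraint satisfied while C decreases without bound.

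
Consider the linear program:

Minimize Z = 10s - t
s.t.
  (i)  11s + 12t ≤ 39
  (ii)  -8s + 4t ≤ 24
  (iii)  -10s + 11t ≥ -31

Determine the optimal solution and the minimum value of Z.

s = -97/12, t = -61/6, minimum Z = -212/3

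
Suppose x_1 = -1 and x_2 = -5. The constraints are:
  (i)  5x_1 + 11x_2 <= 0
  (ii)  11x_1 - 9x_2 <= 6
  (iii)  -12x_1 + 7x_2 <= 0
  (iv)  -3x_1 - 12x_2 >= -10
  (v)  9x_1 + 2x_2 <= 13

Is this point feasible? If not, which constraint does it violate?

not feasible — violates (ii)

Constraint (ii): 11x_1 - 9x_2 = 34, which is not ≤ 6. All other constraints are satisfied.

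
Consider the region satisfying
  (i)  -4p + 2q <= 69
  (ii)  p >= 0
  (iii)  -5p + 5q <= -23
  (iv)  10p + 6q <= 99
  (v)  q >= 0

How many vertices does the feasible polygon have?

The feasible vertices (each the meet of two boundaries and inside every other half-plane) are:
  (633/80, 53/16)
  (23/5, 0)
  (99/10, 0)

3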